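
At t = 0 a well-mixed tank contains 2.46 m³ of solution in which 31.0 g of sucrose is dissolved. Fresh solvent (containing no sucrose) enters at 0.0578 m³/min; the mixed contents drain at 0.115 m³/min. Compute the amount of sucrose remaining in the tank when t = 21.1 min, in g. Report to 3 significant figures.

7.99 g

Total volume: dV/dt = Q_in − Q_out = -0.057200 m³/min, so V(t) = 2.46 − 0.057200 t and V(21.1) = 1.2531 m³.
Solute balance: dm/dt = 0 − Q_out C = −Q_out m/V(t).
dm/m = −Q_out dt/(V₀ − 0.057200 t); integrating gives ln(m/m₀) = −(Q_out/(Q_in−Q_out)) ln(V/V₀).
m = m₀ (V₀/V)^(Q_out/(Q_in−Q_out)) = 31.0 × (2.46/1.2531)^(-2.0105) = 7.9869 g.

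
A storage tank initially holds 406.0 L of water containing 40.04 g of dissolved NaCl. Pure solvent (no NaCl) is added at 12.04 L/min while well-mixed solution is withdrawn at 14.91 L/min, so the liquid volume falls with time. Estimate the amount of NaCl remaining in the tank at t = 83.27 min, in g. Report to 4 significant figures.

0.3966 g

Let m(t) be the amount of NaCl. Volume: V(t) = V₀ + (Q_in − Q_out) t = 406.0 − 2.87000 t; V(83.27) = 167.015 L.
No NaCl enters, so dm/dt = −Q_out · (m/V).
dm/m = −Q_out dt/(V₀ − 2.87000 t); integrating gives ln(m/m₀) = −(Q_out/(Q_in−Q_out)) ln(V/V₀).
m = m₀ (V₀/V)^(Q_out/(Q_in−Q_out)) = 40.04 × (406.0/167.015)^(-5.19512) = 0.396616 g.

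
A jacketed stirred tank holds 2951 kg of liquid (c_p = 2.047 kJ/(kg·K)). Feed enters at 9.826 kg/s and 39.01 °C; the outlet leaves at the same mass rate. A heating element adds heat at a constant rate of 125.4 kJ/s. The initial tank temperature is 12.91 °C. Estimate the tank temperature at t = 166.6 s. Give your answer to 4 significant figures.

First-law balance (no shaft work): M c_p dT/dt = ṁ c_p (T_in − T) + 125.4.
τ = M/ṁ = 300.326 s; T_ss = T_in + Q̇/(ṁ c_p) = 39.01 + 125.4/(9.826·2.047) = 45.2445 °C.
This is linear first-order; T(t) = T_ss + (T₀ − T_ss) e^(−t/τ).
T(166.6) = 45.2445 + (-32.3345)·e^(−166.6/300.326) = 45.2445 + (-32.3345)·0.574227 = 26.6772 °C.

26.68 °C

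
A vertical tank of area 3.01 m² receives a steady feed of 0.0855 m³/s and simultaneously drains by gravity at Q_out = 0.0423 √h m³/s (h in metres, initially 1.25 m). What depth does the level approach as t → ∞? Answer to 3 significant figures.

A dh/dt = Q_in − 0.0423 √h. Steady state requires inflow = outflow:
Q_in = 0.0423 √h_ss ⇒ √h_ss = 0.0855/0.0423 = 2.0213.
h_ss = 2.0213² = 4.0856 m. (Since h₀ = 1.25 m < h_ss, the level will rise toward this value.)

4.09 m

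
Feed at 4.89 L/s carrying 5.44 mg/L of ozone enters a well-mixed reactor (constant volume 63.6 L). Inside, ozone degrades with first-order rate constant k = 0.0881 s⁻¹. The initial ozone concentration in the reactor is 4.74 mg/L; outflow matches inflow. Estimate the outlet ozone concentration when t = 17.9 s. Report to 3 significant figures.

Accumulation = in − out − consumed: V dC/dt = Q C_in − Q C − k V C.
dC/dt = (Q/V) C_in − (Q/V + k) C; effective rate a = Q/V + k = 0.076887 + 0.0881 = 0.16499 s⁻¹.
C_ss = Q C_in/(Q + kV) = 2.5351 mg/L; C(t) = C_ss + (C₀ − C_ss) e^(−a t).
C(17.9) = 2.5351 + (2.2049)·e^(−0.16499·17.9) = 2.5351 + (2.2049)·0.052169 = 2.6502 mg/L.

2.65 mg/L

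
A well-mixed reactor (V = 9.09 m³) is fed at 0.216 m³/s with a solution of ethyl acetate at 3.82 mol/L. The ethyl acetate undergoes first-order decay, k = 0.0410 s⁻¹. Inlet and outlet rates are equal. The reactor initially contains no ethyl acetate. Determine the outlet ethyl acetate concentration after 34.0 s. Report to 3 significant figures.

1.25 mol/L

Accumulation = in − out − consumed: V dC/dt = Q C_in − Q C − k V C.
dC/dt = (Q/V) C_in − (Q/V + k) C; effective rate a = Q/V + k = 0.023762 + 0.0410 = 0.064762 s⁻¹.
C_ss = Q C_in/(Q + kV) = 1.4016 mol/L; C(t) = C_ss + (C₀ − C_ss) e^(−a t).
C(34.0) = 1.4016 + (-1.4016)·e^(−0.064762·34.0) = 1.4016 + (-1.4016)·0.11059 = 1.2466 mol/L.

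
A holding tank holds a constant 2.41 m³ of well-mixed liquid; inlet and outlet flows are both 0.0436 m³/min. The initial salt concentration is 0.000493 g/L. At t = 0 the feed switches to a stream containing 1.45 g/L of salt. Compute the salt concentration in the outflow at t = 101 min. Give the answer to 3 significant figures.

Accumulation = in − out for the solute gives V dC/dt = Q(C_in − C).
So dC/dt = (C_in − C)/τ with τ = V/Q = 2.41/0.0436 = 55.275 min.
Solution: C(t) = C_in + (C₀ − C_in) e^(−t/τ).
C(101) = 1.45 + (0.000493 − 1.45)·e^(−101/55.275) = 1.45 + (-1.4495)·0.16086 = 1.2168 g/L.

1.22 g/L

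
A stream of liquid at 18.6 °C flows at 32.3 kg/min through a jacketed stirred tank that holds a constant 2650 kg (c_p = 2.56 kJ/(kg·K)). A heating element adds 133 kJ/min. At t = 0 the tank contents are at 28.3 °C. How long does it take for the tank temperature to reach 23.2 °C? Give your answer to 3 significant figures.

81.6 min

Energy balance: M c_p dT/dt = ṁ c_p (T_in − T) + 133.
τ = M/ṁ = 82.043 min; T_ss = T_in + Q̇/(ṁ c_p) = 20.208 °C.
T(t) = T_ss + (T₀ − T_ss) e^(−t/τ). Set T = 23.2:
e^(−t/τ) = (23.2 − 20.208)/(28.3 − 20.208) = 0.36971
t = −82.043 · ln(0.36971) = 81.636 min.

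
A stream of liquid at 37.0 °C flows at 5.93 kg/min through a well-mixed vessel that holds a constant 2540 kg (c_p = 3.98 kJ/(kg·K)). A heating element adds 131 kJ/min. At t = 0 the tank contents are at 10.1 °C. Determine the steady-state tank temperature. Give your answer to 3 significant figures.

42.6 °C

First-law balance (no shaft work): M c_p dT/dt = ṁ c_p (T_in − T) + 131.
At steady state dT/dt = 0 ⇒ T_ss = T_in + Q̇/(ṁ c_p) = 37.0 + 131/(5.93·3.98) = 42.551 °C.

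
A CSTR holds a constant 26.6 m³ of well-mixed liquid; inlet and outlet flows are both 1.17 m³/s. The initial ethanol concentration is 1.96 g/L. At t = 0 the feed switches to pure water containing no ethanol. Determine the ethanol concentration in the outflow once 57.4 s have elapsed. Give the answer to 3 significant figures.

Transient balance on the dissolved component: V dC/dt = Q(C_in − C).
Time constant τ = V/Q = 26.6/1.17 = 22.735 s.
This is linear first-order; C(t) = C_in + (C₀ − C_in) e^(−t/τ).
C(57.4) = 0 + (1.96 − 0)·e^(−57.4/22.735) = 0 + (1.9600)·0.080079 = 0.15696 g/L.

0.157 g/L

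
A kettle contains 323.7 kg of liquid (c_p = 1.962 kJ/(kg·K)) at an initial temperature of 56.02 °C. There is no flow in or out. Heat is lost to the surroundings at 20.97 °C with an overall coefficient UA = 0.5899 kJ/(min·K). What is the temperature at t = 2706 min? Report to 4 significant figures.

23.81 °C

Lumped-capacitance energy balance: M c_p dT/dt = UA(T_amb − T).
dT/dt = (T_ss − T)/τ with T_ss = T_amb = 20.9700 °C, τ = M c_p/UA = 323.7·1.962/0.5899 = 1076.62 min.
This is linear first-order; T(t) = T_ss + (T₀ − T_ss) e^(−t/τ).
T(2706) = 20.9700 + (35.0500)·0.0809910 = 23.8087 °C.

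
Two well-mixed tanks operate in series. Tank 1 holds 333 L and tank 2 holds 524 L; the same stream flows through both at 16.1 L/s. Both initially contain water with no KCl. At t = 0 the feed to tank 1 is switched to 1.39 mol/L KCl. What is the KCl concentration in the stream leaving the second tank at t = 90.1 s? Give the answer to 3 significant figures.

Time constants: τᵢ = Vᵢ/Q for each well-mixed tank.
τ₁ = 333/16.1 = 20.683 s; τ₂ = 524/16.1 = 32.547 s.
Solving the cascade with C₁(0)=C₂(0)=0 gives C₂(t) = C_in[1 − (τ₁ e^(−t/τ₁) − τ₂ e^(−t/τ₂))/(τ₁ − τ₂)].
At t = 90.1: e^(−t/τ₁) = 0.012827, e^(−t/τ₂) = 0.062766.
C₂ = 1.39·[1 − (20.683·0.012827 − 32.547·0.062766)/(-11.863)] = 1.39·0.85017 = 1.1817 mol/L.

1.18 mol/L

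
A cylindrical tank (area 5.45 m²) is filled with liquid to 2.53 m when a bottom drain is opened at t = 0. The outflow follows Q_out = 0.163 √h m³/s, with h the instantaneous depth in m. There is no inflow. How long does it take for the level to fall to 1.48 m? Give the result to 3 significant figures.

A dh/dt = −Q_out = −0.163 √h.
Separate and integrate: 2(√h − √h₀) = −(0.163/A) t.
t = 2A(√h₀ − √h)/0.163 = 2·5.45·(√2.53 − √1.48)/0.163
  = 10.900 × (1.5906 − 1.2166) / 0.163 = 25.013 s.

25.0 s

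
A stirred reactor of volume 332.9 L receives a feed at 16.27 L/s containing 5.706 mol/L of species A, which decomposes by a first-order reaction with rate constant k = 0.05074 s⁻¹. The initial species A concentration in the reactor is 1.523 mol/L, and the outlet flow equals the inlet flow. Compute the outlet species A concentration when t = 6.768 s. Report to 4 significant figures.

Accumulation = in − out − consumed: V dC/dt = Q C_in − Q C − k V C.
dC/dt = (Q/V) C_in − (Q/V + k) C; effective rate a = Q/V + k = 0.0488735 + 0.05074 = 0.0996135 s⁻¹.
C_ss = Q C_in/(Q + kV) = 2.79954 mol/L; C(t) = C_ss + (C₀ − C_ss) e^(−a t).
C(6.768) = 2.79954 + (-1.27654)·e^(−0.0996135·6.768) = 2.79954 + (-1.27654)·0.509572 = 2.14905 mol/L.

2.149 mol/L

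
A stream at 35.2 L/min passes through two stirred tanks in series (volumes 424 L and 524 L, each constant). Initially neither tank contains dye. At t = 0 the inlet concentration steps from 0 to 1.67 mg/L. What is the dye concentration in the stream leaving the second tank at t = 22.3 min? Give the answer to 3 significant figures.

0.825 mg/L

Time constants: τᵢ = Vᵢ/Q for each well-mixed tank.
τ₁ = 424/35.2 = 12.045 min; τ₂ = 524/35.2 = 14.886 min.
Solving the cascade with C₁(0)=C₂(0)=0 gives C₂(t) = C_in[1 − (τ₁ e^(−t/τ₁) − τ₂ e^(−t/τ₂))/(τ₁ − τ₂)].
At t = 22.3: e^(−t/τ₁) = 0.15703, e^(−t/τ₂) = 0.22357.
C₂ = 1.67·[1 − (12.045·0.15703 − 14.886·0.22357)/(-2.8409)] = 1.67·0.49428 = 0.82545 mg/L.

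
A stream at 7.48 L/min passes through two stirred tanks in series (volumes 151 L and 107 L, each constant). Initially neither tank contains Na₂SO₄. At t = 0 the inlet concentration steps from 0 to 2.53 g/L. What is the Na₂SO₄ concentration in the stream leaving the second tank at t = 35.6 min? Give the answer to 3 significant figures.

Species balance on tank i: dCᵢ/dt = (Cᵢ₋₁ − Cᵢ)/τᵢ with τᵢ = Vᵢ/Q.
τ₁ = 151/7.48 = 20.187 min; τ₂ = 107/7.48 = 14.305 min.
Tank 1: C₁ = C_in(1 − e^(−t/τ₁)). Tank 2 (τ₁ ≠ τ₂): C₂ = C_in[1 − (τ₁ e^(−t/τ₁) − τ₂ e^(−t/τ₂))/(τ₁ − τ₂)].
At t = 35.6: e^(−t/τ₁) = 0.17144, e^(−t/τ₂) = 0.083020.
C₂ = 2.53·[1 − (20.187·0.17144 − 14.305·0.083020)/(5.8824)] = 2.53·0.61352 = 1.5522 g/L.

1.55 g/L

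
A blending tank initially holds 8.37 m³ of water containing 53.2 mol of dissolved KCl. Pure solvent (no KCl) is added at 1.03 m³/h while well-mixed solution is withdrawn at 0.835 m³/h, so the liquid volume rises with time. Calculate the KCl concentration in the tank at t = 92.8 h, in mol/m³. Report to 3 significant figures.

Let m(t) be the amount of KCl. Volume: V(t) = V₀ + (Q_in − Q_out) t = 8.37 + 0.19500 t; V(92.8) = 26.466 m³.
Species balance (pure solvent in): dm/dt = −Q_out · m/V(t).
Separate: dm/m = −Q_out dt/V(t) ⇒ ln(m/m₀) = −(Q_out/(Q_in−Q_out)) ln(V/V₀).
m = m₀ (V₀/V)^(Q_out/(Q_in−Q_out)) = 53.2 × (8.37/26.466)^(4.2821) = 0.38463 mol.
C = m/V = 0.38463/26.466 = 0.014533 mol/m³.

0.0145 mol/m³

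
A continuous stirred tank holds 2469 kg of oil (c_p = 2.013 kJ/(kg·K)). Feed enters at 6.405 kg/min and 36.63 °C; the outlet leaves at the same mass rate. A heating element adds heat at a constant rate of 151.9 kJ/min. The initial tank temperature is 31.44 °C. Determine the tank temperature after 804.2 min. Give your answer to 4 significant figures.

First-law balance (no shaft work): M c_p dT/dt = ṁ c_p (T_in − T) + 151.9.
Rearrange: dT/dt = (T_ss − T)/τ with τ = M/ṁ = 385.480 min and T_ss = T_in + Q̇/(ṁ c_p) = 48.4113 °C.
T approaches T_ss exponentially: T(t) = T_ss + (T₀ − T_ss) e^(−t/τ).
T(804.2) = 48.4113 + (-16.9713)·e^(−804.2/385.480) = 48.4113 + (-16.9713)·0.124154 = 46.3043 °C.

46.30 °C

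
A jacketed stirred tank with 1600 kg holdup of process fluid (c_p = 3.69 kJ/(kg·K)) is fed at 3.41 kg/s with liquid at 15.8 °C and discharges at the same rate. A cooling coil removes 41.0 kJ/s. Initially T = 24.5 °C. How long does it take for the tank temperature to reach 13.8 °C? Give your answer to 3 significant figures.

1060 s

Unsteady energy balance on the tank contents: M c_p dT/dt = ṁ c_p (T_in − T) − 41.0.
τ = M/ṁ = 469.21 s; T_ss = T_in − Q̇/(ṁ c_p) = 12.542 °C.
T(t) = T_ss + (T₀ − T_ss) e^(−t/τ). Set T = 13.8:
e^(−t/τ) = (13.8 − 12.542)/(24.5 − 12.542) = 0.10523
t = −469.21 · ln(0.10523) = 1056.5 s.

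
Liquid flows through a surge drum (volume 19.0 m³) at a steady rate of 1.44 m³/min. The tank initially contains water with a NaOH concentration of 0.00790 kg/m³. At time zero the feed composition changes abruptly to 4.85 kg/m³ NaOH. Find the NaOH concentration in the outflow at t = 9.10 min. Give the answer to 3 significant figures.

Unsteady species balance (constant V, well mixed): V dC/dt = Q(C_in − C).
Rewrite as dC/dt + C/τ = C_in/τ, τ = V/Q = 13.194 min.
This is linear first-order; C(t) = C_in + (C₀ − C_in) e^(−t/τ).
C(9.10) = 4.85 + (0.00790 − 4.85)·e^(−9.10/13.194) = 4.85 + (-4.8421)·0.50173 = 2.4206 kg/m³.

2.42 kg/m³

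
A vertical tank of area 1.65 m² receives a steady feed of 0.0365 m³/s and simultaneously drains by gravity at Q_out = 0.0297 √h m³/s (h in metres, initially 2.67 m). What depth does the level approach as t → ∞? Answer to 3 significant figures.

1.51 m

A dh/dt = Q_in − 0.0297 √h. Steady state requires inflow = outflow:
Q_in = 0.0297 √h_ss ⇒ √h_ss = 0.0365/0.0297 = 1.2290.
h_ss = 1.2290² = 1.5103 m. (Since h₀ = 2.67 m > h_ss, the level will fall toward this value.)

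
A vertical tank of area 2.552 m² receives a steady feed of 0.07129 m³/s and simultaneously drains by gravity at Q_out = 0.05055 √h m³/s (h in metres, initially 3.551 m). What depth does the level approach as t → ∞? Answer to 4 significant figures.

Volume balance on the tank: A dh/dt = Q_in − 0.05055 √h. At steady state dh/dt = 0:
Q_in = 0.05055 √h_ss ⇒ √h_ss = 0.07129/0.05055 = 1.41029.
h_ss = 1.41029² = 1.98891 m. (Since h₀ = 3.551 m > h_ss, the level will fall toward this value.)

1.989 m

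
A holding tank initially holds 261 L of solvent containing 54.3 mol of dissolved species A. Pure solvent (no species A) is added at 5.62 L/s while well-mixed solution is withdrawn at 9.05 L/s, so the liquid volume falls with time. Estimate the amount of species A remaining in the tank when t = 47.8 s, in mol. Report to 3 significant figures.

3.99 mol

Let m(t) be the amount of species A. Volume: V(t) = V₀ + (Q_in − Q_out) t = 261 − 3.4300 t; V(47.8) = 97.046 L.
Species balance (pure solvent in): dm/dt = −Q_out · m/V(t).
Separate: dm/m = −Q_out dt/V(t) ⇒ ln(m/m₀) = −(Q_out/(Q_in−Q_out)) ln(V/V₀).
m = m₀ (V₀/V)^(Q_out/(Q_in−Q_out)) = 54.3 × (261/97.046)^(-2.6385) = 3.9915 mol.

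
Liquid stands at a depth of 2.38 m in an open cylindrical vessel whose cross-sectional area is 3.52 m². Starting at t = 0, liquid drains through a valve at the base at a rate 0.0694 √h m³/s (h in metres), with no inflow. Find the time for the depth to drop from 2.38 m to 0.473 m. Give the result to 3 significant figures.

86.7 s

A dh/dt = −Q_out = −0.0694 √h.
This is separable: 2 d(√h)/dt = −0.0694/A, so √h = √h₀ − (0.0694/(2A)) t.
t = 2A(√h₀ − √h)/0.0694 = 2·3.52·(√2.38 − √0.473)/0.0694
  = 7.0400 × (1.5427 − 0.68775) / 0.0694 = 86.729 s.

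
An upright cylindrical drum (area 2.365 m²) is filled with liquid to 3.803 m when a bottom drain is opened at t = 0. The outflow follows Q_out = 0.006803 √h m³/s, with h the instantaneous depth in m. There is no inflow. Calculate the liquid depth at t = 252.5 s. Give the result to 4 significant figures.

2.518 m

Volume balance on the tank: A dh/dt = −0.006803 √h.
This is separable: 2 d(√h)/dt = −0.006803/A, so √h = √h₀ − (0.006803/(2A)) t.
√h = √3.803 − 0.006803·252.5/(2·2.365) = 1.95013 − 0.363162 = 1.58697.
h = 1.58697² = 2.51846 m.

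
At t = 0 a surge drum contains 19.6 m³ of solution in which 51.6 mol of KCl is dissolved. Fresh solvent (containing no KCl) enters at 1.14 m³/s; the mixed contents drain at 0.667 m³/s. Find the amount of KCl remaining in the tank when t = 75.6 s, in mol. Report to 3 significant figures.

11.9 mol

Let m(t) be the amount of KCl. Volume: V(t) = V₀ + (Q_in − Q_out) t = 19.6 + 0.47300 t; V(75.6) = 55.359 m³.
Solute balance: dm/dt = 0 − Q_out C = −Q_out m/V(t).
dm/m = −Q_out dt/(V₀ + 0.47300 t); integrating gives ln(m/m₀) = −(Q_out/(Q_in−Q_out)) ln(V/V₀).
m = m₀ (V₀/V)^(Q_out/(Q_in−Q_out)) = 51.6 × (19.6/55.359)^(1.4101) = 11.934 mol.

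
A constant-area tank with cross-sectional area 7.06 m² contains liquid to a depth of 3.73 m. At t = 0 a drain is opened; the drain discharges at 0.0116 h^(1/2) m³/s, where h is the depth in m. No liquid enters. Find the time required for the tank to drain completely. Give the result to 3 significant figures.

2350 s

Accumulation of liquid (constant cross-section A): A dh/dt = −0.0116 √h.
This is separable: 2 d(√h)/dt = −0.0116/A, so √h = √h₀ − (0.0116/(2A)) t.
Tank is empty when √h = 0: t_empty = 2A√h₀/0.0116.
t_empty = 2·7.06·√3.73/0.0116 = 14.120·1.9313/0.0116 = 2350.9 s.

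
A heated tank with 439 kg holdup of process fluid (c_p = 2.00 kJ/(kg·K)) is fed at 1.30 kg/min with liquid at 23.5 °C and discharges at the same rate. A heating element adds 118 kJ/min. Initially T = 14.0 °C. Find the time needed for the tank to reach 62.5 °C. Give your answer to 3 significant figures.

726 min

M c_p dT/dt = ṁ c_p (T_in − T) + Q̇.
τ = M/ṁ = 337.69 min; T_ss = T_in + Q̇/(ṁ c_p) = 68.885 °C.
T(t) = T_ss + (T₀ − T_ss) e^(−t/τ). Set T = 62.5:
e^(−t/τ) = (62.5 − 68.885)/(14.0 − 68.885) = 0.11633
t = −337.69 · ln(0.11633) = 726.49 min.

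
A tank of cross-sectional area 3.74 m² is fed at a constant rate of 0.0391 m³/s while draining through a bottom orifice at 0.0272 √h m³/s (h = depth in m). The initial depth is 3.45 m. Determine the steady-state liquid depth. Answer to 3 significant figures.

A dh/dt = Q_in − 0.0272 √h. Steady state requires inflow = outflow:
Q_in = 0.0272 √h_ss ⇒ √h_ss = 0.0391/0.0272 = 1.4375.
h_ss = 1.4375² = 2.0664 m. (Since h₀ = 3.45 m > h_ss, the level will fall toward this value.)

2.07 m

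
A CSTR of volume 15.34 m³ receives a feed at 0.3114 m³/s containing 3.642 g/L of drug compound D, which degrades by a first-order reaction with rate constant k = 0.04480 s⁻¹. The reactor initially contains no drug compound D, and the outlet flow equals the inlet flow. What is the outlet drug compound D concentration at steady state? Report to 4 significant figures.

1.136 g/L

V dC/dt = Q(C_in − C) − k V C.
Steady state (dC/dt = 0): C_ss = Q C_in/(Q + kV) = C_in/(1 + kV/Q).
C_ss = 0.3114·3.642/(0.3114 + 0.04480·15.34) = 1.13412/0.998632 = 1.13567 g/L.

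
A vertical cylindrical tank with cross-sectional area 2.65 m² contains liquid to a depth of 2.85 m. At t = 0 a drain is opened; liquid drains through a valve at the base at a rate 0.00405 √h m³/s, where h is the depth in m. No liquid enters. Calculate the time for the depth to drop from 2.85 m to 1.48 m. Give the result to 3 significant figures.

617 s

With no inflow, A dh/dt = −0.00405 √h.
Separate and integrate: 2(√h − √h₀) = −(0.00405/A) t.
t = 2A(√h₀ − √h)/0.00405 = 2·2.65·(√2.85 − √1.48)/0.00405
  = 5.3000 × (1.6882 − 1.2166) / 0.00405 = 617.21 s.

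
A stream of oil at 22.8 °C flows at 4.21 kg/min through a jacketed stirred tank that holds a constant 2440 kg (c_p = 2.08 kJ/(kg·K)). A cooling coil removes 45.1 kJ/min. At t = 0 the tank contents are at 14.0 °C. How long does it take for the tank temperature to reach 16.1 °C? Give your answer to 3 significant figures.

Unsteady energy balance on the tank contents: M c_p dT/dt = ṁ c_p (T_in − T) − 45.1.
τ = M/ṁ = 579.57 min; T_ss = T_in − Q̇/(ṁ c_p) = 17.650 °C.
T(t) = T_ss + (T₀ − T_ss) e^(−t/τ). Set T = 16.1:
e^(−t/τ) = (16.1 − 17.650)/(14.0 − 17.650) = 0.42461
t = −579.57 · ln(0.42461) = 496.45 min.

496 min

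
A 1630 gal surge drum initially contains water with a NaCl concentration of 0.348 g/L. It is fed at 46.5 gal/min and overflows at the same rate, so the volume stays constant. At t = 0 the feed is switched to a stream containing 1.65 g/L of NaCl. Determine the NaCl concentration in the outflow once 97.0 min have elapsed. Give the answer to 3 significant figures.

Unsteady species balance (constant V, well mixed): V dC/dt = Q(C_in − C).
So dC/dt = (C_in − C)/τ with τ = V/Q = 1630/46.5 = 35.054 min.
C approaches C_in exponentially: C(t) = C_in + (C₀ − C_in) e^(−t/τ).
C(97.0) = 1.65 + (0.348 − 1.65)·e^(−97.0/35.054) = 1.65 + (-1.3020)·0.062839 = 1.5682 g/L.

1.57 g/L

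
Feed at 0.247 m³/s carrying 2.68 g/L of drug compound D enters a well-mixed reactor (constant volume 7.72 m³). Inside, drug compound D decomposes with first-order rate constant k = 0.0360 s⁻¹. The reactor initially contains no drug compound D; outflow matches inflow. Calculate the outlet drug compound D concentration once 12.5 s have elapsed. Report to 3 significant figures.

0.722 g/L

Species balance: V dC/dt = Q C_in − Q C − k V C.
This is linear with rate a = Q/V + k = 0.067995 s⁻¹.
C_ss = Q C_in/(Q + kV) = 1.2611 g/L; C(t) = C_ss + (C₀ − C_ss) e^(−a t).
C(12.5) = 1.2611 + (-1.2611)·e^(−0.067995·12.5) = 1.2611 + (-1.2611)·0.42744 = 0.72203 g/L.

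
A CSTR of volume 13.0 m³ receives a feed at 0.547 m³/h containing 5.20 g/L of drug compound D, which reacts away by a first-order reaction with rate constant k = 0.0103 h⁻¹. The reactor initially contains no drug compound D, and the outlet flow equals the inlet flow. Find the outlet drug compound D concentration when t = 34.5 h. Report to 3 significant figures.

3.49 g/L

V dC/dt = Q(C_in − C) − k V C.
dC/dt = (Q/V) C_in − (Q/V + k) C; effective rate a = Q/V + k = 0.042077 + 0.0103 = 0.052377 h⁻¹.
C_ss = Q C_in/(Q + kV) = 4.1774 g/L; C(t) = C_ss + (C₀ − C_ss) e^(−a t).
C(34.5) = 4.1774 + (-4.1774)·e^(−0.052377·34.5) = 4.1774 + (-4.1774)·0.16415 = 3.4917 g/L.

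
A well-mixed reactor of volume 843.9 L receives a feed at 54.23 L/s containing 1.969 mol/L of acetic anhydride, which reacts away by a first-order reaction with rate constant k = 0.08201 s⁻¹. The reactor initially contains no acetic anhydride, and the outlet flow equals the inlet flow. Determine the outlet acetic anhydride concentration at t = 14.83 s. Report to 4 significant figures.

0.7662 mol/L

Accumulation = in − out − consumed: V dC/dt = Q C_in − Q C − k V C.
This is linear with rate a = Q/V + k = 0.146271 s⁻¹.
C_ss = Q C_in/(Q + kV) = 0.865039 mol/L; C(t) = C_ss + (C₀ − C_ss) e^(−a t).
C(14.83) = 0.865039 + (-0.865039)·e^(−0.146271·14.83) = 0.865039 + (-0.865039)·0.114269 = 0.766192 mol/L.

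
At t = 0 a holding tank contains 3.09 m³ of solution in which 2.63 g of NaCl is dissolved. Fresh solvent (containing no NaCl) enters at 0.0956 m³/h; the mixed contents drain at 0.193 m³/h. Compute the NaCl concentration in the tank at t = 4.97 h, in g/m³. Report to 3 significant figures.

0.720 g/m³

Total volume: dV/dt = Q_in − Q_out = -0.097400 m³/h, so V(t) = 3.09 − 0.097400 t and V(4.97) = 2.6059 m³.
Solute balance: dm/dt = 0 − Q_out C = −Q_out m/V(t).
Separate: dm/m = −Q_out dt/V(t) ⇒ ln(m/m₀) = −(Q_out/(Q_in−Q_out)) ln(V/V₀).
m = m₀ (V₀/V)^(Q_out/(Q_in−Q_out)) = 2.63 × (3.09/2.6059)^(-1.9815) = 1.8764 g.
C = m/V = 1.8764/2.6059 = 0.72006 g/m³.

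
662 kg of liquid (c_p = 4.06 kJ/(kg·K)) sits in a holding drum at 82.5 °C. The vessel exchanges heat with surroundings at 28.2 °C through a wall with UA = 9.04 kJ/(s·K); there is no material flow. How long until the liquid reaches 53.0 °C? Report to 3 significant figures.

M c_p dT/dt = −UA(T − T_amb).
τ = M c_p/UA = 297.31 s; T_ss = T_amb = 28.200 °C.
T(t) = T_ss + (T₀ − T_ss)e^(−t/τ); set T = 53.0:
t = −τ ln[(T − T_ss)/(T₀ − T_ss)] = −297.31 · ln(0.45672) = 233.00 s.

233 s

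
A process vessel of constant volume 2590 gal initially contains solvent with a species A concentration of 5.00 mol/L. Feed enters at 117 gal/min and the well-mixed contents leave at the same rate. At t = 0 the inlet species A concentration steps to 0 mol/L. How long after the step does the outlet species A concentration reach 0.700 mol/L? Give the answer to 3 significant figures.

Species balance: V dC/dt = Q(C_in − C) ⇒ τ = V/Q = 22.137 min.
C(t) = C_in + (C₀ − C_in) e^(−t/τ). Set C = 0.700 and solve for t:
e^(−t/τ) = (C − C_in)/(C₀ − C_in) = (0.700 − 0)/(5.00 − 0) = 0.14000
t = −τ ln(…) = 22.137 × 1.9661 = 43.523 min.

43.5 min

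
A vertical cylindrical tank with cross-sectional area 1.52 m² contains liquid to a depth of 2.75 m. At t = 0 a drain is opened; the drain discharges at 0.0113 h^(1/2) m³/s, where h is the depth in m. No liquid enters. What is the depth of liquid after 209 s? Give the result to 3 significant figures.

Volume balance on the tank: A dh/dt = −0.0113 √h.
Separate and integrate: 2(√h − √h₀) = −(0.0113/A) t.
√h = √2.75 − 0.0113·209/(2·1.52) = 1.6583 − 0.77687 = 0.88144.
h = 0.88144² = 0.77693 m.

0.777 m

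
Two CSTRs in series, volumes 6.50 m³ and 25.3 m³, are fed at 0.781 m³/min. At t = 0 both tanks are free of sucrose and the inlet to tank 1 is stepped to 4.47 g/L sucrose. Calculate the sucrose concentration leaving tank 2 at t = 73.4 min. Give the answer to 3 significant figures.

Time constants: τᵢ = Vᵢ/Q for each well-mixed tank.
τ₁ = 6.50/0.781 = 8.3227 min; τ₂ = 25.3/0.781 = 32.394 min.
Solving the cascade with C₁(0)=C₂(0)=0 gives C₂(t) = C_in[1 − (τ₁ e^(−t/τ₁) − τ₂ e^(−t/τ₂))/(τ₁ − τ₂)].
At t = 73.4: e^(−t/τ₁) = 0.00014785, e^(−t/τ₂) = 0.10374.
C₂ = 4.47·[1 − (8.3227·0.00014785 − 32.394·0.10374)/(-24.072)] = 4.47·0.86044 = 3.8462 g/L.

3.85 g/L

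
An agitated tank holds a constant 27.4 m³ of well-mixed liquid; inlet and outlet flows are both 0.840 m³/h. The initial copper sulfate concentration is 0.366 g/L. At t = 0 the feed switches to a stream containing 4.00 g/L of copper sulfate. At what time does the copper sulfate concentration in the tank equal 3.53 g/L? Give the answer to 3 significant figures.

66.7 h

Unsteady species balance (constant V, well mixed): V dC/dt = Q(C_in − C), so τ = V/Q = 32.619 h.
C(t) = C_in + (C₀ − C_in) e^(−t/τ). Set C = 3.53 and solve for t:
e^(−t/τ) = (C − C_in)/(C₀ − C_in) = (3.53 − 4.00)/(0.366 − 4.00) = 0.12933
t = −τ ln(…) = 32.619 × 2.0454 = 66.718 h.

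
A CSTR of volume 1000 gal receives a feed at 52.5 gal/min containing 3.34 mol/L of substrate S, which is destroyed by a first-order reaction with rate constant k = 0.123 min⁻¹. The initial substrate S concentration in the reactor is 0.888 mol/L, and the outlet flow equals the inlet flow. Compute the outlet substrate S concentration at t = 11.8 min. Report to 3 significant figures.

Species balance: V dC/dt = Q C_in − Q C − k V C.
dC/dt = (Q/V) C_in − (Q/V + k) C; effective rate a = Q/V + k = 0.052500 + 0.123 = 0.17550 min⁻¹.
C_ss = Q C_in/(Q + kV) = 0.99915 mol/L; C(t) = C_ss + (C₀ − C_ss) e^(−a t).
C(11.8) = 0.99915 + (-0.11115)·e^(−0.17550·11.8) = 0.99915 + (-0.11115)·0.12607 = 0.98513 mol/L.

0.985 mol/L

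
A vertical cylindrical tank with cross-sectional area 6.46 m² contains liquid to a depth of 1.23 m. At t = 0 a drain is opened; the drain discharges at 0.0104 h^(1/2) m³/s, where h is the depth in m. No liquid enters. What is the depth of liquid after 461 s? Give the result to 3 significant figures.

Volume balance on the tank: A dh/dt = −0.0104 √h.
∫ h^(−1/2) dh = −(0.0104/A) ∫ dt, giving 2√h = 2√h₀ − (0.0104/A) t.
√h = √1.23 − 0.0104·461/(2·6.46) = 1.1091 − 0.37108 = 0.73797.
h = 0.73797² = 0.54460 m.

0.545 m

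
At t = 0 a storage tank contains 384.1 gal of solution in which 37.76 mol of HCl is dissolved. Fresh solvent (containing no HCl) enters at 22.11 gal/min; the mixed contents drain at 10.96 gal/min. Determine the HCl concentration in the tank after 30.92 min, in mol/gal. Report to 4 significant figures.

0.02760 mol/gal

Total volume: dV/dt = Q_in − Q_out = 11.1500 gal/min, so V(t) = 384.1 + 11.1500 t and V(30.92) = 728.858 gal.
No HCl enters, so dm/dt = −Q_out · (m/V).
Separate: dm/m = −Q_out dt/V(t) ⇒ ln(m/m₀) = −(Q_out/(Q_in−Q_out)) ln(V/V₀).
m = m₀ (V₀/V)^(Q_out/(Q_in−Q_out)) = 37.76 × (384.1/728.858)^(0.982960) = 20.1175 mol.
C = m/V = 20.1175/728.858 = 0.0276014 mol/gal.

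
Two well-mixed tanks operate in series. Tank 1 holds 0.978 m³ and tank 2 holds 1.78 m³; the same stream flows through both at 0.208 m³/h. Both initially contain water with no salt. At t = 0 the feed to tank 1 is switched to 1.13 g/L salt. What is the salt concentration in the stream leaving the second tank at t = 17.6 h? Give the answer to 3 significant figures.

Species balance on tank i: dCᵢ/dt = (Cᵢ₋₁ − Cᵢ)/τᵢ with τᵢ = Vᵢ/Q.
τ₁ = 0.978/0.208 = 4.7019 h; τ₂ = 1.78/0.208 = 8.5577 h.
Solving the cascade with C₁(0)=C₂(0)=0 gives C₂(t) = C_in[1 − (τ₁ e^(−t/τ₁) − τ₂ e^(−t/τ₂))/(τ₁ − τ₂)].
At t = 17.6: e^(−t/τ₁) = 0.023679, e^(−t/τ₂) = 0.12788.
C₂ = 1.13·[1 − (4.7019·0.023679 − 8.5577·0.12788)/(-3.8558)] = 1.13·0.74504 = 0.84190 g/L.

0.842 g/L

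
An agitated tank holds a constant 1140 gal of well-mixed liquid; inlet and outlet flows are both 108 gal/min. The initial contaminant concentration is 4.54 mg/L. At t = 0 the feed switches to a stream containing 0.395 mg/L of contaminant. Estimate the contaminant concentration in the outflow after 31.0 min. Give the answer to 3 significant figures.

0.615 mg/L

Accumulation = in − out for the solute gives V dC/dt = Q(C_in − C).
Time constant τ = V/Q = 1140/108 = 10.556 min.
C approaches C_in exponentially: C(t) = C_in + (C₀ − C_in) e^(−t/τ).
C(31.0) = 0.395 + (4.54 − 0.395)·e^(−31.0/10.556) = 0.395 + (4.1450)·0.053033 = 0.61482 mg/L.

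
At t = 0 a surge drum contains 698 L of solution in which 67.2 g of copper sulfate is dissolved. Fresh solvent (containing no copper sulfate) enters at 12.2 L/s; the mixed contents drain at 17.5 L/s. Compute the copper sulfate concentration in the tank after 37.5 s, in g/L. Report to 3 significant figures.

Total volume: dV/dt = Q_in − Q_out = -5.3000 L/s, so V(t) = 698 − 5.3000 t and V(37.5) = 499.25 L.
No copper sulfate enters, so dm/dt = −Q_out · (m/V).
dm/m = −Q_out dt/(V₀ − 5.3000 t); integrating gives ln(m/m₀) = −(Q_out/(Q_in−Q_out)) ln(V/V₀).
m = m₀ (V₀/V)^(Q_out/(Q_in−Q_out)) = 67.2 × (698/499.25)^(-3.3019) = 22.224 g.
C = m/V = 22.224/499.25 = 0.044515 g/L.

0.0445 g/L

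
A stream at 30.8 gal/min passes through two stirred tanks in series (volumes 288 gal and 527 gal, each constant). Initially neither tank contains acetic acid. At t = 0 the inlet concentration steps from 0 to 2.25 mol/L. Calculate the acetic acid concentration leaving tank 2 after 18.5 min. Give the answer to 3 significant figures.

Species balance on tank i: dCᵢ/dt = (Cᵢ₋₁ − Cᵢ)/τᵢ with τᵢ = Vᵢ/Q.
τ₁ = 288/30.8 = 9.3506 min; τ₂ = 527/30.8 = 17.110 min.
Solving the cascade with C₁(0)=C₂(0)=0 gives C₂(t) = C_in[1 − (τ₁ e^(−t/τ₁) − τ₂ e^(−t/τ₂))/(τ₁ − τ₂)].
At t = 18.5: e^(−t/τ₁) = 0.13828, e^(−t/τ₂) = 0.33918.
C₂ = 2.25·[1 − (9.3506·0.13828 − 17.110·0.33918)/(-7.7597)] = 2.25·0.41872 = 0.94213 mol/L.

0.942 mol/L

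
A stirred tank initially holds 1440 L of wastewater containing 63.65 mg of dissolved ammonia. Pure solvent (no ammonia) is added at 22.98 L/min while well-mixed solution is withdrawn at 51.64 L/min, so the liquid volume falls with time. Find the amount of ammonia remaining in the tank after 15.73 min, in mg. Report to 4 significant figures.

Total volume: dV/dt = Q_in − Q_out = -28.6600 L/min, so V(t) = 1440 − 28.6600 t and V(15.73) = 989.178 L.
No ammonia enters, so dm/dt = −Q_out · (m/V).
dm/m = −Q_out dt/(V₀ − 28.6600 t); integrating gives ln(m/m₀) = −(Q_out/(Q_in−Q_out)) ln(V/V₀).
m = m₀ (V₀/V)^(Q_out/(Q_in−Q_out)) = 63.65 × (1440/989.178)^(-1.80181) = 32.3552 mg.

32.36 mg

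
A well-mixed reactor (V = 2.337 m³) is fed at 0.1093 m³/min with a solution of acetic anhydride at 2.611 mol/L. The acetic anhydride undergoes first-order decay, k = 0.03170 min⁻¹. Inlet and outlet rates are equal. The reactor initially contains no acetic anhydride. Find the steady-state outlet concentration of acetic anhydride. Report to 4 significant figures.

V dC/dt = Q(C_in − C) − k V C.
At steady state: 0 = Q C_in − (Q + kV) C_ss, so C_ss = Q C_in/(Q + kV).
C_ss = 0.1093·2.611/(0.1093 + 0.03170·2.337) = 0.285382/0.183383 = 1.55621 mol/L.

1.556 mol/L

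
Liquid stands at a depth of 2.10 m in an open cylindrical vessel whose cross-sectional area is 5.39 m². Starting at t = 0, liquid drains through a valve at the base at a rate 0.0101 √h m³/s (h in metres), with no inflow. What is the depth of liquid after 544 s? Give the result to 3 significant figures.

A dh/dt = −Q_out = −0.0101 √h.
Separate and integrate: 2(√h − √h₀) = −(0.0101/A) t.
√h = √2.10 − 0.0101·544/(2·5.39) = 1.4491 − 0.50968 = 0.93945.
h = 0.93945² = 0.88257 m.

0.883 m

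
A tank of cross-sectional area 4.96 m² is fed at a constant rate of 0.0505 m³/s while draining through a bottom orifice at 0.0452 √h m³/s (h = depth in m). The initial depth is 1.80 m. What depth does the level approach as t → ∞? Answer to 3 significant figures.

Level balance: A dh/dt = 0.0505 − 0.0452 √h. Setting dh/dt = 0:
Q_in = 0.0452 √h_ss ⇒ √h_ss = 0.0505/0.0452 = 1.1173.
h_ss = 1.1173² = 1.2483 m. (Since h₀ = 1.80 m > h_ss, the level will fall toward this value.)

1.25 m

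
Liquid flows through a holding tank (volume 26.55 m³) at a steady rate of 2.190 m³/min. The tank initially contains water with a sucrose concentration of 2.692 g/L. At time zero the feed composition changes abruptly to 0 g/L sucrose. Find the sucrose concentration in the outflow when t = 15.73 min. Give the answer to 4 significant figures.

Unsteady species balance (constant V, well mixed): V dC/dt = Q(C_in − C).
So dC/dt = (C_in − C)/τ with τ = V/Q = 26.55/2.190 = 12.1233 min.
C approaches C_in exponentially: C(t) = C_in + (C₀ − C_in) e^(−t/τ).
C(15.73) = 0 + (2.692 − 0)·e^(−15.73/12.1233) = 0 + (2.69200)·0.273213 = 0.735490 g/L.

0.7355 g/L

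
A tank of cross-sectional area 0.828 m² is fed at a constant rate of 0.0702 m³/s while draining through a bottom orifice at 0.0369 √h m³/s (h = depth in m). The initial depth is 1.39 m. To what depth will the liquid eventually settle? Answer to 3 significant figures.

3.62 m

Level balance: A dh/dt = 0.0702 − 0.0369 √h. Setting dh/dt = 0:
Q_in = 0.0369 √h_ss ⇒ √h_ss = 0.0702/0.0369 = 1.9024.
h_ss = 1.9024² = 3.6193 m. (Since h₀ = 1.39 m < h_ss, the level will rise toward this value.)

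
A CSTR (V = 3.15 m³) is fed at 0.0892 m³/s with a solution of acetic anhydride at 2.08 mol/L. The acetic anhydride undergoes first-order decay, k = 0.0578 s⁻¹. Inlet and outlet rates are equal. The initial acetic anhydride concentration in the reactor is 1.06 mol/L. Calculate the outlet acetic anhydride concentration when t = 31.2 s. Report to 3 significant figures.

Species balance: V dC/dt = Q C_in − Q C − k V C.
This is linear with rate a = Q/V + k = 0.086117 s⁻¹.
C_ss = Q C_in/(Q + kV) = 0.68395 mol/L; C(t) = C_ss + (C₀ − C_ss) e^(−a t).
C(31.2) = 0.68395 + (0.37605)·e^(−0.086117·31.2) = 0.68395 + (0.37605)·0.068094 = 0.70956 mol/L.

0.710 mol/L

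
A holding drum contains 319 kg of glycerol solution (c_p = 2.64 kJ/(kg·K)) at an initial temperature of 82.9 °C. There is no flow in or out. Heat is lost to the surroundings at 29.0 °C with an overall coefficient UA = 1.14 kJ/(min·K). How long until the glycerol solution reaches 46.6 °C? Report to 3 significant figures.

Lumped-capacitance energy balance: M c_p dT/dt = UA(T_amb − T).
τ = M c_p/UA = 738.74 min; T_ss = T_amb = 29.000 °C.
T(t) = T_ss + (T₀ − T_ss)e^(−t/τ); set T = 46.6:
t = −τ ln[(T − T_ss)/(T₀ − T_ss)] = −738.74 · ln(0.32653) = 826.82 min.

827 min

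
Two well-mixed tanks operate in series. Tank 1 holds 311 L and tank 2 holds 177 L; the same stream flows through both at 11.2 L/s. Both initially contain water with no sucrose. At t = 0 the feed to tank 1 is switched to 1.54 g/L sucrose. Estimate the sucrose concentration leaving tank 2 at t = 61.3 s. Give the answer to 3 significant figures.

Time constants: τᵢ = Vᵢ/Q for each well-mixed tank.
τ₁ = 311/11.2 = 27.768 s; τ₂ = 177/11.2 = 15.804 s.
Tank 1: C₁ = C_in(1 − e^(−t/τ₁)). Tank 2 (τ₁ ≠ τ₂): C₂ = C_in[1 − (τ₁ e^(−t/τ₁) − τ₂ e^(−t/τ₂))/(τ₁ − τ₂)].
At t = 61.3: e^(−t/τ₁) = 0.10997, e^(−t/τ₂) = 0.020674.
C₂ = 1.54·[1 − (27.768·0.10997 − 15.804·0.020674)/(11.964)] = 1.54·0.77209 = 1.1890 g/L.

1.19 g/L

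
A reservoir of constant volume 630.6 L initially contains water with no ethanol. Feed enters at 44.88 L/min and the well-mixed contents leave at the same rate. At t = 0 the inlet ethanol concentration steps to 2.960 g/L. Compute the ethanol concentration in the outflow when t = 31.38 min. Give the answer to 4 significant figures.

Mass balance on the solute (V constant): V dC/dt = Q(C_in − C).
So dC/dt = (C_in − C)/τ with τ = V/Q = 630.6/44.88 = 14.0508 min.
C approaches C_in exponentially: C(t) = C_in + (C₀ − C_in) e^(−t/τ).
C(31.38) = 2.960 + (0 − 2.960)·e^(−31.38/14.0508) = 2.960 + (-2.96000)·0.107172 = 2.64277 g/L.

2.643 g/L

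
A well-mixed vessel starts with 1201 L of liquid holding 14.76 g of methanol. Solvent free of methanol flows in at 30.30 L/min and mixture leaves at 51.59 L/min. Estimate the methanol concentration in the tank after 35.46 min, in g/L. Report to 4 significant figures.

0.003002 g/L

Let m(t) be the amount of methanol. Volume: V(t) = V₀ + (Q_in − Q_out) t = 1201 − 21.2900 t; V(35.46) = 446.057 L.
No methanol enters, so dm/dt = −Q_out · (m/V).
dm/m = −Q_out dt/(V₀ − 21.2900 t); integrating gives ln(m/m₀) = −(Q_out/(Q_in−Q_out)) ln(V/V₀).
m = m₀ (V₀/V)^(Q_out/(Q_in−Q_out)) = 14.76 × (1201/446.057)^(-2.42320) = 1.33887 g.
C = m/V = 1.33887/446.057 = 0.00300157 g/L.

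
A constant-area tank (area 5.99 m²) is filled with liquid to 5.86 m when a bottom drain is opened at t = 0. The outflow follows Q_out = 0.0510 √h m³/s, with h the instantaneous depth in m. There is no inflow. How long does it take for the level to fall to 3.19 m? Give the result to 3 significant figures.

With no inflow, A dh/dt = −0.0510 √h.
This is separable: 2 d(√h)/dt = −0.0510/A, so √h = √h₀ − (0.0510/(2A)) t.
t = 2A(√h₀ − √h)/0.0510 = 2·5.99·(√5.86 − √3.19)/0.0510
  = 11.980 × (2.4207 − 1.7861) / 0.0510 = 149.09 s.

149 s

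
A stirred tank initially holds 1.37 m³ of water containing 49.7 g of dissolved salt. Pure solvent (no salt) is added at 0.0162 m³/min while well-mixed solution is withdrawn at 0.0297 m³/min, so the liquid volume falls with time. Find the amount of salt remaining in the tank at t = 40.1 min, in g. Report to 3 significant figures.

16.4 g

Total volume: dV/dt = Q_in − Q_out = -0.013500 m³/min, so V(t) = 1.37 − 0.013500 t and V(40.1) = 0.82865 m³.
Species balance (pure solvent in): dm/dt = −Q_out · m/V(t).
Separate: dm/m = −Q_out dt/V(t) ⇒ ln(m/m₀) = −(Q_out/(Q_in−Q_out)) ln(V/V₀).
m = m₀ (V₀/V)^(Q_out/(Q_in−Q_out)) = 49.7 × (1.37/0.82865)^(-2.2000) = 16.443 g.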